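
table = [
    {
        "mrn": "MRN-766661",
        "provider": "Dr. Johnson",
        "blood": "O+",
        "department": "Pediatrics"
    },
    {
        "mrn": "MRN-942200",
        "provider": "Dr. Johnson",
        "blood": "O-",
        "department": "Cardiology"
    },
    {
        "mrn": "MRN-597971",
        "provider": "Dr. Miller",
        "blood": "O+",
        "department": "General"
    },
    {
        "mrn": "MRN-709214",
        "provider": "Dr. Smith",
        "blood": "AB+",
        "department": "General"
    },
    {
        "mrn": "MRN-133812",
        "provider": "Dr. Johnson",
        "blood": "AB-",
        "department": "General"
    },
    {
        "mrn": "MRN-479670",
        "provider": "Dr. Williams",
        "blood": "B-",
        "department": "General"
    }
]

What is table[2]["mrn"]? "MRN-597971"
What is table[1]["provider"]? "Dr. Johnson"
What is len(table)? 6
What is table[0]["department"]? "Pediatrics"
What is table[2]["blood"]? "O+"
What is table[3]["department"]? "General"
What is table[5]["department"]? "General"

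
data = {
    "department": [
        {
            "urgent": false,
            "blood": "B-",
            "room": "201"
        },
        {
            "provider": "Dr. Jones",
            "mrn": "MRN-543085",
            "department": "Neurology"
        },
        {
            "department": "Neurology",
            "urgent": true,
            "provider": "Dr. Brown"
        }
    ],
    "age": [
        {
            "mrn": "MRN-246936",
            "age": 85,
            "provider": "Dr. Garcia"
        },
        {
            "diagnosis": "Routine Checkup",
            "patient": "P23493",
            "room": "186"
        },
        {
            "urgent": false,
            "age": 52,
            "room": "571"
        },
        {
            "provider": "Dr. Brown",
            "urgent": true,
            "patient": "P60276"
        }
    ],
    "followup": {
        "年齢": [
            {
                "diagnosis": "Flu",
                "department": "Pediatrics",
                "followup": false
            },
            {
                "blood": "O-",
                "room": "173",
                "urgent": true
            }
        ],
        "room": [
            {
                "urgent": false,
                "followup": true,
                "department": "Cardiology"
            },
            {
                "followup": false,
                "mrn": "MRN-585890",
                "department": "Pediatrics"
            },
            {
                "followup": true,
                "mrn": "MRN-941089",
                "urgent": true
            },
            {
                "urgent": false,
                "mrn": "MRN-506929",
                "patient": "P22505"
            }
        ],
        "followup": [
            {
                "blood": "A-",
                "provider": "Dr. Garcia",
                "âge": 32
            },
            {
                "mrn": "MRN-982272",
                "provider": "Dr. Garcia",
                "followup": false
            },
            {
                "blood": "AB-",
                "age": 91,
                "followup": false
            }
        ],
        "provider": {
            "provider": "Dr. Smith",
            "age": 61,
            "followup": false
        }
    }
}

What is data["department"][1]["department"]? "Neurology"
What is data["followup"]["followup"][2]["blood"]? "AB-"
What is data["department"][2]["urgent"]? True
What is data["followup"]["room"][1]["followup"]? False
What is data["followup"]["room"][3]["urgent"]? False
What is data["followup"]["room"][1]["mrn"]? "MRN-585890"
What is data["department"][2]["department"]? "Neurology"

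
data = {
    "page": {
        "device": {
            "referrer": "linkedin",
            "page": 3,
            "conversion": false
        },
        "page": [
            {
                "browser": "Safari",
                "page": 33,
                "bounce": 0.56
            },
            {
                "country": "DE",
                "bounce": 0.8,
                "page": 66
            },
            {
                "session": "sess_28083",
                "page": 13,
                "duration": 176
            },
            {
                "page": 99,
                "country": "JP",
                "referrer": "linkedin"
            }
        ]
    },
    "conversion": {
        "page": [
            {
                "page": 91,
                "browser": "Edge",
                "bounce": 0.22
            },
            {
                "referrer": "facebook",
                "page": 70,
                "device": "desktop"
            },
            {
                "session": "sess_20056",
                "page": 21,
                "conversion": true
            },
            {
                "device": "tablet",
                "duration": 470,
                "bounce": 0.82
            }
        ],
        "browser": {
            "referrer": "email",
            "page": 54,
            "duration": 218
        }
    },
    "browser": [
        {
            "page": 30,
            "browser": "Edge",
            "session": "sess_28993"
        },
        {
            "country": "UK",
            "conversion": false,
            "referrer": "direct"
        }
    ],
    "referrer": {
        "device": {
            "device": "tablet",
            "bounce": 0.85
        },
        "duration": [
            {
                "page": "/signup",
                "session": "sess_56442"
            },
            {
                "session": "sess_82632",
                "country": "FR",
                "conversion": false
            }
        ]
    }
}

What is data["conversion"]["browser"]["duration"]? 218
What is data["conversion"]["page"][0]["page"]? 91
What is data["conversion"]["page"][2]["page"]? 21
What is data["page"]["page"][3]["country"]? "JP"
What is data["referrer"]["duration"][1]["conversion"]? False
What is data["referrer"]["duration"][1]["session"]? "sess_82632"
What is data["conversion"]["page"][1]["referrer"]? "facebook"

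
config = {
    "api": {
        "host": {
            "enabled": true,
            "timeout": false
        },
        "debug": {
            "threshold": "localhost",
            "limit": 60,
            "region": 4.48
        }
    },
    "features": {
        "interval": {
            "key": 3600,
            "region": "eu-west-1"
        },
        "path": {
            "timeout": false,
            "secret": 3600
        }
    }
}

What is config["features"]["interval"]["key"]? 3600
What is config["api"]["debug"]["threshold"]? "localhost"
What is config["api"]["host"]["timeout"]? False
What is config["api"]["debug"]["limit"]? 60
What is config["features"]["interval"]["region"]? "eu-west-1"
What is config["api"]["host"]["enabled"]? True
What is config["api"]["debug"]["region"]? 4.48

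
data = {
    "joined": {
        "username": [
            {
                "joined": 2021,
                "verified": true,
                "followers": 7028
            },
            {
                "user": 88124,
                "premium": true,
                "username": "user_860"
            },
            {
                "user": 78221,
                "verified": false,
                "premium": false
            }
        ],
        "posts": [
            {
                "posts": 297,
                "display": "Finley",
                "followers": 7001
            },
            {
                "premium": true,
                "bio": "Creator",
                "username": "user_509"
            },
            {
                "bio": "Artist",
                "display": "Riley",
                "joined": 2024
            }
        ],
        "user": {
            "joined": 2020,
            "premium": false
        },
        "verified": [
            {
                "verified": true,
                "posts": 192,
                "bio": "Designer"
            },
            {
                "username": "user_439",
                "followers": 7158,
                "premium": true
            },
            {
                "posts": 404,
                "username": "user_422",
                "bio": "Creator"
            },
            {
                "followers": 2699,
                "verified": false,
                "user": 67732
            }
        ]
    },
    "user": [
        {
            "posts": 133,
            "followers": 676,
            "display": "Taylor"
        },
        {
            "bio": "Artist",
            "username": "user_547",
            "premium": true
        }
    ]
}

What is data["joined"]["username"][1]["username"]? "user_860"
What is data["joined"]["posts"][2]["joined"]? 2024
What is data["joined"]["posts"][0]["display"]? "Finley"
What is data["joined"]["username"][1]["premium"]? True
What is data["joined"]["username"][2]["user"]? 78221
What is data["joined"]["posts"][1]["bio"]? "Creator"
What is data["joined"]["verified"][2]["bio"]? "Creator"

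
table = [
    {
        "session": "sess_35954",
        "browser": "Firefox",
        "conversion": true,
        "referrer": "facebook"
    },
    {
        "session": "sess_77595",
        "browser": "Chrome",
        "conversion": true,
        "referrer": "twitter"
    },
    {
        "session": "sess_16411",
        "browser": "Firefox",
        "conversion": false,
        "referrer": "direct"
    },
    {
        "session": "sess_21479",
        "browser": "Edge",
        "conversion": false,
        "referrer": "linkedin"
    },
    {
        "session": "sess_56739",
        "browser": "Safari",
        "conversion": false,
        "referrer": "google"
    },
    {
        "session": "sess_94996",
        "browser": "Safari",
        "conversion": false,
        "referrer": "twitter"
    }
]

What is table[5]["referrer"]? "twitter"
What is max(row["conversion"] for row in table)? True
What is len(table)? 6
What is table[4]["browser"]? "Safari"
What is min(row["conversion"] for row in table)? False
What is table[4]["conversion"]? False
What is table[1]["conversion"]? True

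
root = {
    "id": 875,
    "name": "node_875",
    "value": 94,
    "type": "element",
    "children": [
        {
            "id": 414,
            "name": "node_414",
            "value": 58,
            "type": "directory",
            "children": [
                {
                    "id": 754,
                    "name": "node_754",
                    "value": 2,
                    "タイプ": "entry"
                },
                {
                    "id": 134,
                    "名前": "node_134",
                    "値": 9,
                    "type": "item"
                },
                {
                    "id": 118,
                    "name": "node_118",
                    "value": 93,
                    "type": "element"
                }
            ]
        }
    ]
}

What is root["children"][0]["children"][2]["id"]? 118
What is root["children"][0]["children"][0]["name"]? "node_754"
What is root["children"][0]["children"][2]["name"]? "node_118"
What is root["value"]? 94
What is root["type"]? "element"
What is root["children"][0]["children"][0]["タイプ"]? "entry"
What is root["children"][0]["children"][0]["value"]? 2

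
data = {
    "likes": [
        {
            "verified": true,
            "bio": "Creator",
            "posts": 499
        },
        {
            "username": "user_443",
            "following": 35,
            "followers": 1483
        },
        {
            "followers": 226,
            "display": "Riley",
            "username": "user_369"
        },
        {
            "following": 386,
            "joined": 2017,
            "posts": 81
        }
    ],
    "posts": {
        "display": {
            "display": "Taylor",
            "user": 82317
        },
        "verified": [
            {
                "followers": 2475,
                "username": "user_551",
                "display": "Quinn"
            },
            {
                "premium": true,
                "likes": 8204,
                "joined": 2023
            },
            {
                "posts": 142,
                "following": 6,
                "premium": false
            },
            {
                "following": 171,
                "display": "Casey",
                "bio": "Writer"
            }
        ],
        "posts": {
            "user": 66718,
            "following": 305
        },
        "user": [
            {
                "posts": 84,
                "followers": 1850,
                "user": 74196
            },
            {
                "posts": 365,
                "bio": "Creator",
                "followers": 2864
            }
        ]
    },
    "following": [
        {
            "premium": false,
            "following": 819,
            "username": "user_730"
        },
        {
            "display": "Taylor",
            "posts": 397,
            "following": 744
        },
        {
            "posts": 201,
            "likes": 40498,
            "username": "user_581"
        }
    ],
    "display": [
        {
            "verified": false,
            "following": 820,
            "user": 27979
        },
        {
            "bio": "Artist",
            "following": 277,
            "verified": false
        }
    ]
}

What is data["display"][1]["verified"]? False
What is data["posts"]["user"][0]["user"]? 74196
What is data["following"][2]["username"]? "user_581"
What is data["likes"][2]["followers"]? 226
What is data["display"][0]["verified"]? False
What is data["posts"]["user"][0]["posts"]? 84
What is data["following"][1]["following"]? 744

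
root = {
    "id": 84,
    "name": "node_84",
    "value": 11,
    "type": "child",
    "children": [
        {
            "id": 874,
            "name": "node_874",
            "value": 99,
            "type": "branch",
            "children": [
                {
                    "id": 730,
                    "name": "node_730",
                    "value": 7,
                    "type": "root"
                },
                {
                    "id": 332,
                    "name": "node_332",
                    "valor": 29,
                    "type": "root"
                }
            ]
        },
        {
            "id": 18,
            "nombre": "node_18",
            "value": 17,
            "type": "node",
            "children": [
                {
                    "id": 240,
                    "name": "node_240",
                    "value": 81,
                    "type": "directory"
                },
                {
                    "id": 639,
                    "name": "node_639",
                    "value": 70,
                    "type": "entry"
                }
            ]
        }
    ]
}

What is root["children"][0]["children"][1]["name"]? "node_332"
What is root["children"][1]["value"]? 17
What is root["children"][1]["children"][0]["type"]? "directory"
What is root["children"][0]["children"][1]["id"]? 332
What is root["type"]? "child"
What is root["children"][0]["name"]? "node_874"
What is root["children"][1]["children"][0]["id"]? 240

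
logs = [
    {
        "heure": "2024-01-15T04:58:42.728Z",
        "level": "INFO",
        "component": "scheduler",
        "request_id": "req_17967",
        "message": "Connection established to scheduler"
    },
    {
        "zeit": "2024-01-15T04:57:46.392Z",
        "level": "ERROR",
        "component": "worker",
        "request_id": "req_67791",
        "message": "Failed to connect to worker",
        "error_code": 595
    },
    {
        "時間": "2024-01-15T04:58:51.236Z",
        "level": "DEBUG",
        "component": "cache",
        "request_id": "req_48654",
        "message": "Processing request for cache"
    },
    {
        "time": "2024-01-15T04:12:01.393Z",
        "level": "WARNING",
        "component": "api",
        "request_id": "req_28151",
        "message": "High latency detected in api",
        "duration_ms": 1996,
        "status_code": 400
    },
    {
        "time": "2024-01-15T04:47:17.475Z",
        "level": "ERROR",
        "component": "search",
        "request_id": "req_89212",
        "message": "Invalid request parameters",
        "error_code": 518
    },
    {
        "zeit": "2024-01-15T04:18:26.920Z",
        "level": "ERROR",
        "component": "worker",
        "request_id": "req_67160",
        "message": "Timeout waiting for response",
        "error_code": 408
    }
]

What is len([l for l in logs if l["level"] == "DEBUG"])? 1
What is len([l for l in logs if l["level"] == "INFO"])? 1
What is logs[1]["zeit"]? "2024-01-15T04:57:46.392Z"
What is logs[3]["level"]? "WARNING"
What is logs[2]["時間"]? "2024-01-15T04:58:51.236Z"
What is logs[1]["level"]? "ERROR"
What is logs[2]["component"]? "cache"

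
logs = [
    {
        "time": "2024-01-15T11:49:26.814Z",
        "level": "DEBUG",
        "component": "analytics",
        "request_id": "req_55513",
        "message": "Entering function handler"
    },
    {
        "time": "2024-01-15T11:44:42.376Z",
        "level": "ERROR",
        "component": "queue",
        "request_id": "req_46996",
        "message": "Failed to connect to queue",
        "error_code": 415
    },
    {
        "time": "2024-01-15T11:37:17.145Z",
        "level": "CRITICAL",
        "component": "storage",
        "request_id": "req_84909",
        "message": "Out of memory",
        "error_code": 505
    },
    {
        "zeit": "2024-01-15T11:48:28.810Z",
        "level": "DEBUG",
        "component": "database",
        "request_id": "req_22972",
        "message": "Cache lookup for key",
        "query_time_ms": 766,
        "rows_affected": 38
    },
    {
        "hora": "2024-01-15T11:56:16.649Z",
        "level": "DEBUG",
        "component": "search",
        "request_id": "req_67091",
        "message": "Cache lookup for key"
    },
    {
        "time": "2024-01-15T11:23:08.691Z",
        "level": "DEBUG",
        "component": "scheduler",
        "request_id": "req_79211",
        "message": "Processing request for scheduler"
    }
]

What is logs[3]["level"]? "DEBUG"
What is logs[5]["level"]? "DEBUG"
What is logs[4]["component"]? "search"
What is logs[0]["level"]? "DEBUG"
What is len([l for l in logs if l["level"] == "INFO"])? 0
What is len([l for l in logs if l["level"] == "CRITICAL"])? 1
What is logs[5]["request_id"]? "req_79211"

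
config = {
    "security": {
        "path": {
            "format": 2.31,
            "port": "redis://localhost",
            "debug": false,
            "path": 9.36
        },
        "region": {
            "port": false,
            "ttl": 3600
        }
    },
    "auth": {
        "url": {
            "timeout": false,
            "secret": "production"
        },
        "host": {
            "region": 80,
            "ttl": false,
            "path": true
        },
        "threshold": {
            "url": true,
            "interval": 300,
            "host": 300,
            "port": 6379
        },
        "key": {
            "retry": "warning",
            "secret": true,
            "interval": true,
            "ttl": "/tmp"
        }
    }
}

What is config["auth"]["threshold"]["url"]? True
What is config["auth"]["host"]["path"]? True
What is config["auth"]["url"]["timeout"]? False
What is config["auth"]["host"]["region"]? 80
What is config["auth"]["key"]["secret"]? True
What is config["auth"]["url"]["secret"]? "production"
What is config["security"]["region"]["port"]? False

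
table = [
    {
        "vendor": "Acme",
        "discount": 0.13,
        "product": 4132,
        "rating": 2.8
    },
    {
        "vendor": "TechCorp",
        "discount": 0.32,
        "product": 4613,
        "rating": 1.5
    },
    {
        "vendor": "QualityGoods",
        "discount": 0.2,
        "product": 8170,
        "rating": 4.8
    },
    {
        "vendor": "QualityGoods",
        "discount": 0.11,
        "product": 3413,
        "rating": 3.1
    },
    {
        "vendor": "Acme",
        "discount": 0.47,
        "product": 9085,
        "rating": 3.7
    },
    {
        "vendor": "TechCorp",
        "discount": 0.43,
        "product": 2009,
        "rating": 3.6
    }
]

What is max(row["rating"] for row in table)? 4.8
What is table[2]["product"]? 8170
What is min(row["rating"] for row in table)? 1.5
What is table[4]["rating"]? 3.7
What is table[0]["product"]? 4132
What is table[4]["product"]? 9085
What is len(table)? 6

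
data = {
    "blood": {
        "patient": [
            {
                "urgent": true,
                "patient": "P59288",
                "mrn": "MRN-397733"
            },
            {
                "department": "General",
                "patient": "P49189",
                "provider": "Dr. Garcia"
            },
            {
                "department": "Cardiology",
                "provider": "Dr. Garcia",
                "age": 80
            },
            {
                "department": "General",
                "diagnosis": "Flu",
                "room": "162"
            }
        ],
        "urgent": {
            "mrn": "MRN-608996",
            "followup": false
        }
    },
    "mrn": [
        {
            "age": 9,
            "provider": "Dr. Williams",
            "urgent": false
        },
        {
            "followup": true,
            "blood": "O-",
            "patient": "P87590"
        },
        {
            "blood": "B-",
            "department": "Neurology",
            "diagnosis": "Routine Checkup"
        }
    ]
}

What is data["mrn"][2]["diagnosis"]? "Routine Checkup"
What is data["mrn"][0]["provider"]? "Dr. Williams"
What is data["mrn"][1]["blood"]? "O-"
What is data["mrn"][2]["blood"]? "B-"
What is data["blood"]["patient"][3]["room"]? "162"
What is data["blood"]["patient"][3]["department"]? "General"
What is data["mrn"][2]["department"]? "Neurology"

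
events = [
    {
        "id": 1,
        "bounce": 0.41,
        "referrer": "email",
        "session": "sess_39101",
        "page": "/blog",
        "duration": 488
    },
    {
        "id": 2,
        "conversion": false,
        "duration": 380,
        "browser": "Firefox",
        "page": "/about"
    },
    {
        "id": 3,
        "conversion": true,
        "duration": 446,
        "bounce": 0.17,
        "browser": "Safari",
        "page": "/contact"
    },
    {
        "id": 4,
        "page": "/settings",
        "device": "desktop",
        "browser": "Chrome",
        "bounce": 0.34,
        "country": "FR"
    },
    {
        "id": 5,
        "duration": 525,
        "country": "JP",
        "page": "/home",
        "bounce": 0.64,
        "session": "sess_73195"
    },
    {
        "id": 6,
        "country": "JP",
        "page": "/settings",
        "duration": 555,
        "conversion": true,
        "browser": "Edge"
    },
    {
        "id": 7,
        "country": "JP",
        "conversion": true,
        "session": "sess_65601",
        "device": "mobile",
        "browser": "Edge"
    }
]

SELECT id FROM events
[1, 2, 3, 4, 5, 6, 7]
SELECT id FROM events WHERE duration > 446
[1, 5, 6]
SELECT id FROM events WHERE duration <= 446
[2, 3]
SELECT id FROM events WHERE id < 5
[1, 2, 3, 4]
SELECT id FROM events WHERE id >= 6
[6, 7]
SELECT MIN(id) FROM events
1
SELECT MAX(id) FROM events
7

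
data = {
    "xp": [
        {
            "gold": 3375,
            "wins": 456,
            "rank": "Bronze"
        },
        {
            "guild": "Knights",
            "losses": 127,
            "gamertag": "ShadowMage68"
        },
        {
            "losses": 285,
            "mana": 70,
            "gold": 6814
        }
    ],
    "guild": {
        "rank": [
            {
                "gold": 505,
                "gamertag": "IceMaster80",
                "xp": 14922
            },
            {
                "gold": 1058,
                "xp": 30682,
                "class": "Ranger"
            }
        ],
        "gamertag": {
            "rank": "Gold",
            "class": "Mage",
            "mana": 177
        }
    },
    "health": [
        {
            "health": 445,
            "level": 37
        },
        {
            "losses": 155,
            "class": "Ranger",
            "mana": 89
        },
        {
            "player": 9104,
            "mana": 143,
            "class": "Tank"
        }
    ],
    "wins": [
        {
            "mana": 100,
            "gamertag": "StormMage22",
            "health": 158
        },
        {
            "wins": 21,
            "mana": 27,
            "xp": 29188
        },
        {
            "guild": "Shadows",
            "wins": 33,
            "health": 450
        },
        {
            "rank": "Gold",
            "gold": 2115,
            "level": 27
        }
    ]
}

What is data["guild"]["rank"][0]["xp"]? 14922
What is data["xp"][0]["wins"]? 456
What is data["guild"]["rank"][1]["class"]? "Ranger"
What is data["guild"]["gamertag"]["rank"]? "Gold"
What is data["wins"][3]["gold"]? 2115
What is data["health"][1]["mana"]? 89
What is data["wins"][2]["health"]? 450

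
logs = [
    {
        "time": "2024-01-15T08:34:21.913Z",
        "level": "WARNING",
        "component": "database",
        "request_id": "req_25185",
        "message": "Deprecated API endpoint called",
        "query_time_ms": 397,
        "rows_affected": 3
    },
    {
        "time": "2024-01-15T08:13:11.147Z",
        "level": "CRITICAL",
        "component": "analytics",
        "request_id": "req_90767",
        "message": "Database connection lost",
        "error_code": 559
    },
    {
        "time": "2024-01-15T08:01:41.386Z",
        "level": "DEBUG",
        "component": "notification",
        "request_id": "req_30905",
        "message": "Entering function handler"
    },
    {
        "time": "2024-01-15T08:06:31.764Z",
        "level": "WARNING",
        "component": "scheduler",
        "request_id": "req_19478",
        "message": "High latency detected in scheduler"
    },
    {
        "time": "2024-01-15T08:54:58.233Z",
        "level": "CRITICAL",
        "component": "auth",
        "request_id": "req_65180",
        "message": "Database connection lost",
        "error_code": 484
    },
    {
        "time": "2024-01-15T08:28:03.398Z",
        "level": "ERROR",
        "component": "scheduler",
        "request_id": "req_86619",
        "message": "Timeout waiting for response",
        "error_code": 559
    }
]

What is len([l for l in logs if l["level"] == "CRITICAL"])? 2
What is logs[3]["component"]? "scheduler"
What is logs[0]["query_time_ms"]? 397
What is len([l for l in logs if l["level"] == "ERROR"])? 1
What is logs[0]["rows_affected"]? 3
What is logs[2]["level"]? "DEBUG"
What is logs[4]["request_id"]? "req_65180"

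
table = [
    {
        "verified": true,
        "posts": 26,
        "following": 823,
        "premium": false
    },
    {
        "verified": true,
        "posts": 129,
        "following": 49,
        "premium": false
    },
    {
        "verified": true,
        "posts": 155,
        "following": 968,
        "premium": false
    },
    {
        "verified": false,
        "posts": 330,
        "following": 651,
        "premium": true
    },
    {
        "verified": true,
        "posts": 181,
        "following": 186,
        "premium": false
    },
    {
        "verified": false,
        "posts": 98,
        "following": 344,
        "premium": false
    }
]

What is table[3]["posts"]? 330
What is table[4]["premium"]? False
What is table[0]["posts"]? 26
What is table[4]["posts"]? 181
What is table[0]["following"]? 823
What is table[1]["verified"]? True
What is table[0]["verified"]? True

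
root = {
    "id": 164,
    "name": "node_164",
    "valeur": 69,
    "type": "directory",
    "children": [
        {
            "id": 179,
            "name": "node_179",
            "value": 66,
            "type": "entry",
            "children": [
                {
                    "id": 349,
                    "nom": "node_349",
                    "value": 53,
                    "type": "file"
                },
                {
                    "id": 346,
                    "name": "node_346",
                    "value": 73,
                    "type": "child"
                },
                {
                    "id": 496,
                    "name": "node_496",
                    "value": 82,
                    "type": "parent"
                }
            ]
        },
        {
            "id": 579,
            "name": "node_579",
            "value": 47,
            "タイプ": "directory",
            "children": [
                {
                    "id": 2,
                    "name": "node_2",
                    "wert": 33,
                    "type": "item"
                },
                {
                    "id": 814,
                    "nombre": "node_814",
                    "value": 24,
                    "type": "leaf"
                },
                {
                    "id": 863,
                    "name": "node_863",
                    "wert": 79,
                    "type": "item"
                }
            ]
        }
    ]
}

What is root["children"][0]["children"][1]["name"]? "node_346"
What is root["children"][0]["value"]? 66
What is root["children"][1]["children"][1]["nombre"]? "node_814"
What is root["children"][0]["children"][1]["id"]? 346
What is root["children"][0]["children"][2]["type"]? "parent"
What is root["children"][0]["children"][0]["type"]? "file"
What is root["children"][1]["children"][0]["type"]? "item"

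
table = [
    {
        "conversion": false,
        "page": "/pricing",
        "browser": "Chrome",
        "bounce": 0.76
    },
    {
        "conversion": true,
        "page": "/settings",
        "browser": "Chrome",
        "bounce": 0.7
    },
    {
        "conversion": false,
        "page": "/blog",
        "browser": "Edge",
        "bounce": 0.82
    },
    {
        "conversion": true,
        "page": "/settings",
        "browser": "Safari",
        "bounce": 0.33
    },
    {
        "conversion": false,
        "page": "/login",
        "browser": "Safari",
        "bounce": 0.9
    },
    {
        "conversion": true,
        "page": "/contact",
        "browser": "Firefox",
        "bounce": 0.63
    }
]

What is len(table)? 6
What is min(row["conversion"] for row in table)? False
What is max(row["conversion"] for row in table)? True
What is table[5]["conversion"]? True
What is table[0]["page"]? "/pricing"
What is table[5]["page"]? "/contact"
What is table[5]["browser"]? "Firefox"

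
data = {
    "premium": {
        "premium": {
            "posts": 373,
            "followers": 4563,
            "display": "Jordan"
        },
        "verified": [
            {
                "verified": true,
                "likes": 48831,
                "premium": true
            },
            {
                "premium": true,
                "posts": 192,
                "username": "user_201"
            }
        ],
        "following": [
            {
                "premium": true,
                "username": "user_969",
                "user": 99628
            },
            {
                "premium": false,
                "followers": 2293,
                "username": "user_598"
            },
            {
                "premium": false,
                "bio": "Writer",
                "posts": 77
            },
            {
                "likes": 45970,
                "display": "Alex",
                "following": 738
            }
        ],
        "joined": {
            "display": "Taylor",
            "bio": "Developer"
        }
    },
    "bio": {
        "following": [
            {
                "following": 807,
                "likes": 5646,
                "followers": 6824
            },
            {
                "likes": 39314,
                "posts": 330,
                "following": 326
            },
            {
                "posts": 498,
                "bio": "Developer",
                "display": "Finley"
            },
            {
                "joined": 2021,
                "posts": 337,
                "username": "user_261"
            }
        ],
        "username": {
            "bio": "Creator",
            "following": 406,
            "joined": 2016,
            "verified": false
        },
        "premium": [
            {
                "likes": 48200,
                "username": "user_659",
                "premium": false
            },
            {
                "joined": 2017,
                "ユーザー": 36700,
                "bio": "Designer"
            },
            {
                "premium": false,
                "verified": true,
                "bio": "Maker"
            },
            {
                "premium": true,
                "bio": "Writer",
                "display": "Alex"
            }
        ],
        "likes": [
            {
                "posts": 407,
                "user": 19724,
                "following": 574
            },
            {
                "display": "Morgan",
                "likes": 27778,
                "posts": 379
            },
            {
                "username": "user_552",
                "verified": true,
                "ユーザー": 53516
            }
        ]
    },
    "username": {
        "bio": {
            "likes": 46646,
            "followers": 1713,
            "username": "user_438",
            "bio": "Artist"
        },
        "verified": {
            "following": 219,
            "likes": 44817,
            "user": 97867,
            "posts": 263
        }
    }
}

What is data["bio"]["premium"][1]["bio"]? "Designer"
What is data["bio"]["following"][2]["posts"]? 498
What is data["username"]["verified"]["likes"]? 44817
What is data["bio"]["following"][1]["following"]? 326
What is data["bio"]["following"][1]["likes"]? 39314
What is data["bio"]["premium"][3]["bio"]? "Writer"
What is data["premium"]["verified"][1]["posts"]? 192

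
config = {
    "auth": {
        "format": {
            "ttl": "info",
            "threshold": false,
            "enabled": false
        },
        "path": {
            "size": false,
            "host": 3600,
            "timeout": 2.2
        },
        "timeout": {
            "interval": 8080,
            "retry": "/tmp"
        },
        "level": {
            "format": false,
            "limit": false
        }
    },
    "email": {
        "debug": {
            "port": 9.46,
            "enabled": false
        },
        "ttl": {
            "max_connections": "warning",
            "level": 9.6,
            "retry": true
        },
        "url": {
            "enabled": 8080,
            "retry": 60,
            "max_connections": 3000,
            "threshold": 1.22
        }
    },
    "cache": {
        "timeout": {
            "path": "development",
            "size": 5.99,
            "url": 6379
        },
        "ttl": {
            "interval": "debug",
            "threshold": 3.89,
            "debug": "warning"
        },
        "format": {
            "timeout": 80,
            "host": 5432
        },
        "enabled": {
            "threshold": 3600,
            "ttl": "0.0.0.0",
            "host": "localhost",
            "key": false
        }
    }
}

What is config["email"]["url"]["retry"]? 60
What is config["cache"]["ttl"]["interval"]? "debug"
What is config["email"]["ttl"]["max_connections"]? "warning"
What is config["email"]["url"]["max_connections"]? 3000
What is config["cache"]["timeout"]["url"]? 6379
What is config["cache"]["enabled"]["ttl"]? "0.0.0.0"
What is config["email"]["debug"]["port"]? 9.46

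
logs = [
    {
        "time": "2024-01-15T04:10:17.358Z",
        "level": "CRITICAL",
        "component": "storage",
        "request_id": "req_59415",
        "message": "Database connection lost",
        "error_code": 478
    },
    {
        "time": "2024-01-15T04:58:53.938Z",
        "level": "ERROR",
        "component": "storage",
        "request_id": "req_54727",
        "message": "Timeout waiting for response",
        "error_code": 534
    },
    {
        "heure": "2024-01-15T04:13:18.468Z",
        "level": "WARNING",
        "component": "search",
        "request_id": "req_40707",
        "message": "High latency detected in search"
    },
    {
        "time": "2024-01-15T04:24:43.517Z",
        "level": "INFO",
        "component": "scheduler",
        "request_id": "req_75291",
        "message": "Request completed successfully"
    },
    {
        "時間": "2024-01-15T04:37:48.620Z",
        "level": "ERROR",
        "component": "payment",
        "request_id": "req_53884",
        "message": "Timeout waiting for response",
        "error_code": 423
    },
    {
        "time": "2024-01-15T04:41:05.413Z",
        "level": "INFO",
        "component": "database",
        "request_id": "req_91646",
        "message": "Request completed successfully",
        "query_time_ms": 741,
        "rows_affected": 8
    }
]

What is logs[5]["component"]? "database"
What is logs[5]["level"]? "INFO"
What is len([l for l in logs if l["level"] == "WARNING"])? 1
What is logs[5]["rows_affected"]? 8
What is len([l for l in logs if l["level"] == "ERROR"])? 2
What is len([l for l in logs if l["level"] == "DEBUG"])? 0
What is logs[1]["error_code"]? 534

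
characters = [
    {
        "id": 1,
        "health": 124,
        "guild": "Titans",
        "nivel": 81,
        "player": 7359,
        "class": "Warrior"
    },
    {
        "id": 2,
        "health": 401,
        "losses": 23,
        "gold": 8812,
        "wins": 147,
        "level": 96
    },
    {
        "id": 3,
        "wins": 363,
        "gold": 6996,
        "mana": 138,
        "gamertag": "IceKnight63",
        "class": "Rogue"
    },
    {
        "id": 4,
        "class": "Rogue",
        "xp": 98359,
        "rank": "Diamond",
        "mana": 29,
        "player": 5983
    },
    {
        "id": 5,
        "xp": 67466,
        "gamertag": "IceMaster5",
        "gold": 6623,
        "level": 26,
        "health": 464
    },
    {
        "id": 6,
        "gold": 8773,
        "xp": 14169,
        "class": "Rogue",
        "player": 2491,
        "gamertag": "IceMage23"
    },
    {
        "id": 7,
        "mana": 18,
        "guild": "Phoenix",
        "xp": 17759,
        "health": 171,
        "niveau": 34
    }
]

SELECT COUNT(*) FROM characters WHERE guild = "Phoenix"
1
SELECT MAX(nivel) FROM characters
81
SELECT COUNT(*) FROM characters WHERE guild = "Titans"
1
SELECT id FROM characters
[1, 2, 3, 4, 5, 6, 7]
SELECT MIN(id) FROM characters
1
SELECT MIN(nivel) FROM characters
81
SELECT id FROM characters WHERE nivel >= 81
[1]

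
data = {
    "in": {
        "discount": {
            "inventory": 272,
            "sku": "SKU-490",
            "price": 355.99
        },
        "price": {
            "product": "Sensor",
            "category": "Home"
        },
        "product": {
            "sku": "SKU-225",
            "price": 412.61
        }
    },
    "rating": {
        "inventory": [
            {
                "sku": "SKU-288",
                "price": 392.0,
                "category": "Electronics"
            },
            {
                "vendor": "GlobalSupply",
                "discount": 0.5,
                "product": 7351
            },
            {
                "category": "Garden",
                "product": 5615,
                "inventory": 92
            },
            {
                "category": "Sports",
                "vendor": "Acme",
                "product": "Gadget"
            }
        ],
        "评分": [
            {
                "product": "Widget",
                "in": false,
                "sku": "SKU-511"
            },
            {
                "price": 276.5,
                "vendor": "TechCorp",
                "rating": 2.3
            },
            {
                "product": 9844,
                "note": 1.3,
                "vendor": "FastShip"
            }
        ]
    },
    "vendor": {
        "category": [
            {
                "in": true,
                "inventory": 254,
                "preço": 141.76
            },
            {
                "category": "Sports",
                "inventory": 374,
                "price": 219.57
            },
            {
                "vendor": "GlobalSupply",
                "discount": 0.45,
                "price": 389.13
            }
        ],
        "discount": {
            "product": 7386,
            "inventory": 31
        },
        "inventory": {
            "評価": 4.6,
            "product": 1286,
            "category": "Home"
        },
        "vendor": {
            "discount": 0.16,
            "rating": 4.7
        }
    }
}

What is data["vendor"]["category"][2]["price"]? 389.13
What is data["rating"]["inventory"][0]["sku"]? "SKU-288"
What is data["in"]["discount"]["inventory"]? 272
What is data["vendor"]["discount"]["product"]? 7386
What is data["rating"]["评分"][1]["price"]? 276.5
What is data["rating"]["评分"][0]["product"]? "Widget"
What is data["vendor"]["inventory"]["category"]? "Home"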